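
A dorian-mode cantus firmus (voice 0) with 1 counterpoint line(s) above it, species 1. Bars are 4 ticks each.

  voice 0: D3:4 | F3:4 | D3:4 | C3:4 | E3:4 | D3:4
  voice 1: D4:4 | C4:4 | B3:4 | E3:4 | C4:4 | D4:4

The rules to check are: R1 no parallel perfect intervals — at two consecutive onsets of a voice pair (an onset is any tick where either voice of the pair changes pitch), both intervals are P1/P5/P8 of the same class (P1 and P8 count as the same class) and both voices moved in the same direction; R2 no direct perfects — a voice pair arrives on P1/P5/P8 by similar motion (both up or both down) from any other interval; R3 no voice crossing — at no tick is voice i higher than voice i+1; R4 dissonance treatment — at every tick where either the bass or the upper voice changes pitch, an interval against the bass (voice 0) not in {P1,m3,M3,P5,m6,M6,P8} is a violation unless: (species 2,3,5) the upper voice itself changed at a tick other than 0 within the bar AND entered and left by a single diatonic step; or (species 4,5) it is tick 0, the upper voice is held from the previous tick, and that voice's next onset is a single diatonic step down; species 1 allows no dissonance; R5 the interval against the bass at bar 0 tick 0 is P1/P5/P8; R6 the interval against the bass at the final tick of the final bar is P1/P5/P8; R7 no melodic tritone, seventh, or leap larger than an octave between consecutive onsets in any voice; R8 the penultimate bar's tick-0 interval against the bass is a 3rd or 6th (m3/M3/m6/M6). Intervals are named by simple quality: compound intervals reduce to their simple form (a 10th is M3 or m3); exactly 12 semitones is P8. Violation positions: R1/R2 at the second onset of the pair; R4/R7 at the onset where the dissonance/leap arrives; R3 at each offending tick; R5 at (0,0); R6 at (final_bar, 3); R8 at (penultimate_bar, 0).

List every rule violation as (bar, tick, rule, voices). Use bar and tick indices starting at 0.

bar 0: v0=D3 v1=D4 downbeat P8
bar 1: v0=F3 v1=C4 downbeat P5
bar 2: v0=D3 v1=B3 downbeat M6
bar 3: v0=C3 v1=E3 downbeat M3
bar 4: v0=E3 v1=C4 downbeat m6
bar 5: v0=D3 v1=D4 downbeat P8

No violations across 6 bars (D3..D3 vs D4..D4).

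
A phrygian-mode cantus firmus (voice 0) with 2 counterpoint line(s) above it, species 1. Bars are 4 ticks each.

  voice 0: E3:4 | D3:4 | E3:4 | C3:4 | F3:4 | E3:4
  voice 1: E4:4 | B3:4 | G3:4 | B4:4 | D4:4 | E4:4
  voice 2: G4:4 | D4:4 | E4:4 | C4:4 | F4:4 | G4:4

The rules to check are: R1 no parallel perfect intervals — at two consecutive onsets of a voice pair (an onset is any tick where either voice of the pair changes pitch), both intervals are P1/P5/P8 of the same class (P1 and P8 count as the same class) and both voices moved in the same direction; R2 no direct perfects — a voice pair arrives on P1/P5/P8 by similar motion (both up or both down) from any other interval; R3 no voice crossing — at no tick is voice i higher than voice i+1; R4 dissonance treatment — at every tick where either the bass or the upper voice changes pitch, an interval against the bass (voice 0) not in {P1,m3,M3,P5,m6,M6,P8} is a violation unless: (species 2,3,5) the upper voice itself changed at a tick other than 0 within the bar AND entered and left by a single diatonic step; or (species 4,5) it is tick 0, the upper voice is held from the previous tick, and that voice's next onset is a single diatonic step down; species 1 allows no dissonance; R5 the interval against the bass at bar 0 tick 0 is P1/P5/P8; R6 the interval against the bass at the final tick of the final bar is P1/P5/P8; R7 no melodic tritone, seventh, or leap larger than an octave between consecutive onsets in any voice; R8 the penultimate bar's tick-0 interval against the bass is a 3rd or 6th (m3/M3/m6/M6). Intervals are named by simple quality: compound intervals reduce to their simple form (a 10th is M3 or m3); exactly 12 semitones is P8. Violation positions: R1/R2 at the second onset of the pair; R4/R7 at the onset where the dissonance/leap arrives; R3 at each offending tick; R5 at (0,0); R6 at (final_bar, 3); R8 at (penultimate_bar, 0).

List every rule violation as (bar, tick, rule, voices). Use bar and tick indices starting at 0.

(0, 0, R5, (0, 2))
(1, 0, R2, (0, 2))
(2, 0, R1, (0, 2))
(3, 0, R1, (0, 2))
(3, 0, R3, (1, 2))
(3, 0, R4, (0, 1))
(3, 0, R7, (1,))
(3, 1, R3, (1, 2))
(3, 2, R3, (1, 2))
(3, 3, R3, (1, 2))
(4, 0, R1, (0, 2))
(4, 0, R8, (0, 2))
(5, 3, R6, (0, 2))

bar 0: v0=E3 v1=E4 v2=G4 downbeat m3
bar 1: v0=D3 v1=B3 v2=D4 downbeat P8
bar 2: v0=E3 v1=G3 v2=E4 downbeat P8
bar 3: v0=C3 v1=B4 v2=C4 downbeat P8
bar 4: v0=F3 v1=D4 v2=F4 downbeat P8
bar 5: v0=E3 v1=E4 v2=G4 downbeat m3
  -> R5 @ bar 0 tick 0 v(0, 2): opens on m3
  -> R2 @ bar 1 tick 0 v(0, 2): E3/G4 m3 -> D3/D4 P8 similar
  -> R1 @ bar 2 tick 0 v(0, 2): D3/D4 P8 -> E3/E4 P8 similar
  -> R1 @ bar 3 tick 0 v(0, 2): E3/E4 P8 -> C3/C4 P8 similar
  -> R3 @ bar 3 tick 0 v(1, 2): B4 above C4
  -> R4 @ bar 3 tick 0 v(0, 1): C3/B4 M7 untreated
  -> R7 @ bar 3 tick 0 v(1,): G3->B4 leap 16st
  -> R3 @ bar 3 tick 1 v(1, 2): B4 above C4
  -> R3 @ bar 3 tick 2 v(1, 2): B4 above C4
  -> R3 @ bar 3 tick 3 v(1, 2): B4 above C4
  -> R1 @ bar 4 tick 0 v(0, 2): C3/C4 P8 -> F3/F4 P8 similar
  -> R8 @ bar 4 tick 0 v(0, 2): penult P8 not 3rd/6th
  -> R6 @ bar 5 tick 3 v(0, 2): closes on m3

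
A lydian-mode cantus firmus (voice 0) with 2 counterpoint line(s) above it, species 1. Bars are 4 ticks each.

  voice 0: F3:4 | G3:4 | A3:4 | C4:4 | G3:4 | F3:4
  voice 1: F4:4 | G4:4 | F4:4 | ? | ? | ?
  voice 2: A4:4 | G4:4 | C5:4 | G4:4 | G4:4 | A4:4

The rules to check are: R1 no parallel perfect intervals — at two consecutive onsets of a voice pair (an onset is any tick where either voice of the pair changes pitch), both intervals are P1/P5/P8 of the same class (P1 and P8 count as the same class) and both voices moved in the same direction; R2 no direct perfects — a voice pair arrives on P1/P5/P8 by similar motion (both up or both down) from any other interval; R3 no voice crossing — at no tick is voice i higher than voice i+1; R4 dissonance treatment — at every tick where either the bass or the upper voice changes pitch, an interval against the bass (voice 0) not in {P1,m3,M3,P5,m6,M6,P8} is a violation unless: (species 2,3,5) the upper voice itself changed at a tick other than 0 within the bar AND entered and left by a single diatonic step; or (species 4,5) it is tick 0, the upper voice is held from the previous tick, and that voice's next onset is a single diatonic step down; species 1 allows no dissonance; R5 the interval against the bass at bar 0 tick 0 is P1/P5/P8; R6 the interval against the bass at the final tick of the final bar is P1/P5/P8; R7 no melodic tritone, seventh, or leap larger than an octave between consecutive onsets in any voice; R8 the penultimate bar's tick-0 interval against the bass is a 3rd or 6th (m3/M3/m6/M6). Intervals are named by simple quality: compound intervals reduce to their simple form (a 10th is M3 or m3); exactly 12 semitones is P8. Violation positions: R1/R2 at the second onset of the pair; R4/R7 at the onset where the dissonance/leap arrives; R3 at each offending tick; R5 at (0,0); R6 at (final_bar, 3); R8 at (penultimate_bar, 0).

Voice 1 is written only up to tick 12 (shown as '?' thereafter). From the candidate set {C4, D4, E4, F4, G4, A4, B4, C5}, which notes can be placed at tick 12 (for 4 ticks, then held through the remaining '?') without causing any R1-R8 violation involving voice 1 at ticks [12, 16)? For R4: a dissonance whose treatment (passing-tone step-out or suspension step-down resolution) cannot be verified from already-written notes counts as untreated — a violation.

{E4}

C4: violates R1
D4: violates R4
E4: legal
F4: violates R4
G4: violates R2
A4: violates R3
B4: violates R3,R4,R7
C5: violates R2,R3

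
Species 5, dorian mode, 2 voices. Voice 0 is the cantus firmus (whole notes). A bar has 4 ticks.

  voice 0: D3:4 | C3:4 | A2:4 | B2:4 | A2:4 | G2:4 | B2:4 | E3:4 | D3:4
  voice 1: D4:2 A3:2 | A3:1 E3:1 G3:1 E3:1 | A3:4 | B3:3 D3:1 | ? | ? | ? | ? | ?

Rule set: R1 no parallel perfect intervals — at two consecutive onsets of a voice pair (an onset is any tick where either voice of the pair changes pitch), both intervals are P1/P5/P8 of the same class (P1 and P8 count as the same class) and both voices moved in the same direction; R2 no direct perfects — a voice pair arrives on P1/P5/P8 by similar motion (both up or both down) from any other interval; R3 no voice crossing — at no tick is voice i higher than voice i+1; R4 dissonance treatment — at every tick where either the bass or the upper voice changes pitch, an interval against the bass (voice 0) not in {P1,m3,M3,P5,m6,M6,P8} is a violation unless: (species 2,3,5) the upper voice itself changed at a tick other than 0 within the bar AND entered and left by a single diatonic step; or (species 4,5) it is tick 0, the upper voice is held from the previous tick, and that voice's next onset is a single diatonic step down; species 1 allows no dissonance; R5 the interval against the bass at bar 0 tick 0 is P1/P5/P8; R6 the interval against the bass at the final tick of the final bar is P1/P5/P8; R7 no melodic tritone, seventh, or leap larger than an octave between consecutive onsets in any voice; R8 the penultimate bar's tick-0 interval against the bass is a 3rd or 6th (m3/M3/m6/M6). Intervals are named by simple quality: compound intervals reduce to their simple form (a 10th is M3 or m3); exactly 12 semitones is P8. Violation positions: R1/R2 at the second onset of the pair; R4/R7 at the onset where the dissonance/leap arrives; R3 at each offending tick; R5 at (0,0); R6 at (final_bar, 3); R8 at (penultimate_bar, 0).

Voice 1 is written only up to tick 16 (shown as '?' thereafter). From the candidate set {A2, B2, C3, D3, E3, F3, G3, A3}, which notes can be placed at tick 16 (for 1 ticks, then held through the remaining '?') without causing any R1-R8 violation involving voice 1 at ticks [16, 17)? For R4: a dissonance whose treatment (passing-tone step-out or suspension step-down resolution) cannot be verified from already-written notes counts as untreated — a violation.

{A3, C3, E3, F3}

A2: violates R2
B2: violates R4
C3: legal
D3: violates R4
E3: legal
F3: legal
G3: violates R4
A3: legal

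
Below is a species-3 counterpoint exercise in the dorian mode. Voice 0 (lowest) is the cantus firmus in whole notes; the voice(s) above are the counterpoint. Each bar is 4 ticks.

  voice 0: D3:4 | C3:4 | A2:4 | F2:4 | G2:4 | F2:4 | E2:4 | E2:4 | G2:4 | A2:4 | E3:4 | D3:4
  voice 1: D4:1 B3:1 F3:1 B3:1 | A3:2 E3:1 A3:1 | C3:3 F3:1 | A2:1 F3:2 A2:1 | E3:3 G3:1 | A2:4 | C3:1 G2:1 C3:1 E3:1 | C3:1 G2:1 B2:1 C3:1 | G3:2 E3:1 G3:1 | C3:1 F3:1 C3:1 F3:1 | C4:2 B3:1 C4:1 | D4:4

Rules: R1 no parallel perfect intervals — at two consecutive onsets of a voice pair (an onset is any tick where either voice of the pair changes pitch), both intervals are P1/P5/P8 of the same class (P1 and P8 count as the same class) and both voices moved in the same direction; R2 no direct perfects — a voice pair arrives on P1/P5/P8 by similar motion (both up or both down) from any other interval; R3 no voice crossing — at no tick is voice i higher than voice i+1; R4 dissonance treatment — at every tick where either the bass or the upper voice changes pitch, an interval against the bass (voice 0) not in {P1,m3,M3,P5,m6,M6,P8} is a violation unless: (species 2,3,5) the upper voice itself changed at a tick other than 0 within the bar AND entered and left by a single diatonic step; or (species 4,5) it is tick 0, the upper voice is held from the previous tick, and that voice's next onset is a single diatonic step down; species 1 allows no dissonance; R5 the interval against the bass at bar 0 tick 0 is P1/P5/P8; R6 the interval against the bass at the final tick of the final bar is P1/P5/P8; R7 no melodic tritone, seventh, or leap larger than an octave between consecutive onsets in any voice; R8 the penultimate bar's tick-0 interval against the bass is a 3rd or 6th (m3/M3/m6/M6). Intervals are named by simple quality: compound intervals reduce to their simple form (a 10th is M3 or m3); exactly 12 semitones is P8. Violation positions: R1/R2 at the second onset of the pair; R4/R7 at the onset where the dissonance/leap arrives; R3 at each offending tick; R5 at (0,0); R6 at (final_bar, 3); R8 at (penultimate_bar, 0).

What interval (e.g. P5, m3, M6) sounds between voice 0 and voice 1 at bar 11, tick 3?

P8

voice 0=D3 voice 1=D4 -> P8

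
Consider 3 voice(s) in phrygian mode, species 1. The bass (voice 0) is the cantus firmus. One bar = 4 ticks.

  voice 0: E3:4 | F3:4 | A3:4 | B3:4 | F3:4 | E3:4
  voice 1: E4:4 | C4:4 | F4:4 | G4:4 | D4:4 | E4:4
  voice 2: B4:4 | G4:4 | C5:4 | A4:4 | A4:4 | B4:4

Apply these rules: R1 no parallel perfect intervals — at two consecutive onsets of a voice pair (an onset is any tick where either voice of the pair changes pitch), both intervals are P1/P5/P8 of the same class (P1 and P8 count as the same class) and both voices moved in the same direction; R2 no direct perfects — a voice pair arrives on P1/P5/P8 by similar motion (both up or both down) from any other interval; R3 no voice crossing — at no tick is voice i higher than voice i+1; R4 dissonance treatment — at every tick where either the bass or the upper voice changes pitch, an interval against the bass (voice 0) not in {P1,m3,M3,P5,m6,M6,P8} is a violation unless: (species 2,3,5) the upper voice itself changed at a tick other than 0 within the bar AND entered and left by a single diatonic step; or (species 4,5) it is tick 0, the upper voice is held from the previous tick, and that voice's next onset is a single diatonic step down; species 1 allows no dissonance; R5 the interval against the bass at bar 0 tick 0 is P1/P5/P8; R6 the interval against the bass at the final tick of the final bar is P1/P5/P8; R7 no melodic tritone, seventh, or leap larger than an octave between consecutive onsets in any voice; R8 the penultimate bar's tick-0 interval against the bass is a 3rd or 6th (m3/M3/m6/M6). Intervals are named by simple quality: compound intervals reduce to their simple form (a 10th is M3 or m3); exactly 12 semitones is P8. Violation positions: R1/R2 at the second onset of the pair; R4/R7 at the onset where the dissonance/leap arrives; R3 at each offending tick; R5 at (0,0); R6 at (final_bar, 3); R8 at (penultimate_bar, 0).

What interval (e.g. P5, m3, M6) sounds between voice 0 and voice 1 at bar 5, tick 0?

P8

voice 0=E3 voice 1=E4 -> P8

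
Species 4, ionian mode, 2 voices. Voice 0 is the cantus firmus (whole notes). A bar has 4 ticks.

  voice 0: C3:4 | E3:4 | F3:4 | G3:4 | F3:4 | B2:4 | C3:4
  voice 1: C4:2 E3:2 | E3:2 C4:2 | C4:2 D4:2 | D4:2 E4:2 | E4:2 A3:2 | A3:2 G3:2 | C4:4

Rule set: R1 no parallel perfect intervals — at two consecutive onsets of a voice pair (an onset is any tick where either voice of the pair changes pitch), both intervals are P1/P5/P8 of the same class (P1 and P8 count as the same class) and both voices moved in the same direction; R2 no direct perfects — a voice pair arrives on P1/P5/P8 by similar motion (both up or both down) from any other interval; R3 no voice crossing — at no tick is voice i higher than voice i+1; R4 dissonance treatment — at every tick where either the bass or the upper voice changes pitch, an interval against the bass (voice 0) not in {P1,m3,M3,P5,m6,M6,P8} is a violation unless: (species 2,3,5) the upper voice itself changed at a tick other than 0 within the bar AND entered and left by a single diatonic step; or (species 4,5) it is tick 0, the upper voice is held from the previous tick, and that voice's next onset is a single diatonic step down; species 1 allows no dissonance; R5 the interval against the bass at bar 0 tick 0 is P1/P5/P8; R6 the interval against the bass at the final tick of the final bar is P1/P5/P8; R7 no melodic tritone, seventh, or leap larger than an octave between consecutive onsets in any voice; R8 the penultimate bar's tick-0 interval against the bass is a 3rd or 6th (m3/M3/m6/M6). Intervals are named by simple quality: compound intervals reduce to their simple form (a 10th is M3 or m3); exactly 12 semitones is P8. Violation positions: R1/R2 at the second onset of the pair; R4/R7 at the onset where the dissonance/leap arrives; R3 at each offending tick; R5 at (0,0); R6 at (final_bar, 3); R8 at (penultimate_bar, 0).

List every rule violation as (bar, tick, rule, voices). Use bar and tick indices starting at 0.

bar 0: v0=C3 v1=C4 downbeat P8
bar 1: v0=E3 v1=E3 downbeat P1
bar 2: v0=F3 v1=C4 downbeat P5
bar 3: v0=G3 v1=D4 downbeat P5
bar 4: v0=F3 v1=E4 downbeat M7
bar 5: v0=B2 v1=A3 downbeat m7
bar 6: v0=C3 v1=C4 downbeat P8
  -> R4 @ bar 4 tick 0 v(0, 1): F3/E4 M7 untreated
  -> R7 @ bar 5 tick 0 v(0,): F3->B2 leap 6st
  -> R8 @ bar 5 tick 0 v(0, 1): penult m7 not 3rd/6th
  -> R2 @ bar 6 tick 0 v(0, 1): B2/G3 m6 -> C3/C4 P8 similar

(4, 0, R4, (0, 1))
(5, 0, R7, (0,))
(5, 0, R8, (0, 1))
(6, 0, R2, (0, 1))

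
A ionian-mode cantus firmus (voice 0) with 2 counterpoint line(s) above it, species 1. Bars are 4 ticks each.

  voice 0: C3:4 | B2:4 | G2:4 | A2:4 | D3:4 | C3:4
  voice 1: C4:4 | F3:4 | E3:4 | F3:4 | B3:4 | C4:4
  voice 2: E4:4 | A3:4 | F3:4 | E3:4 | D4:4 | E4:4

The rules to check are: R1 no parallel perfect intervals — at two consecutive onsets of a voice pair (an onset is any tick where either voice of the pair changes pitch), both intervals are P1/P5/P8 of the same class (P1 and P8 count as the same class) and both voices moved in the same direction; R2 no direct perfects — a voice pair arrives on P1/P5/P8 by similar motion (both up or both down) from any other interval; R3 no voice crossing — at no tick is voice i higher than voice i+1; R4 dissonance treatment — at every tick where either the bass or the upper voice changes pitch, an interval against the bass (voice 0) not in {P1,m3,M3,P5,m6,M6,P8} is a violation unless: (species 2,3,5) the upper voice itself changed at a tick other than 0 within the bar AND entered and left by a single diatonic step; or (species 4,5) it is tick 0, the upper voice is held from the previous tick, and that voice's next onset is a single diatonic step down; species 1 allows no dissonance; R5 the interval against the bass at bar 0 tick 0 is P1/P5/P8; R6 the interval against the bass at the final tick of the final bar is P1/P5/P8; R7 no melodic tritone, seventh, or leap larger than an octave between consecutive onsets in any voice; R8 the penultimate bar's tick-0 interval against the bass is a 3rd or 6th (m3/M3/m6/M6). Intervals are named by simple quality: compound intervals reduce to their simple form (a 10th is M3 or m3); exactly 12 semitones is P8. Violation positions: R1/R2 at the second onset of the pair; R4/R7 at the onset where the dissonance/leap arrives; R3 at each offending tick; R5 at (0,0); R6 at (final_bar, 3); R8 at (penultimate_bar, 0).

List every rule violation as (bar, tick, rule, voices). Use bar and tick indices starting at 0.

bar 0: v0=C3 v1=C4 v2=E4 downbeat M3
bar 1: v0=B2 v1=F3 v2=A3 downbeat m7
bar 2: v0=G2 v1=E3 v2=F3 downbeat m7
bar 3: v0=A2 v1=F3 v2=E3 downbeat P5
bar 4: v0=D3 v1=B3 v2=D4 downbeat P8
bar 5: v0=C3 v1=C4 v2=E4 downbeat M3
  -> R5 @ bar 0 tick 0 v(0, 2): opens on M3
  -> R4 @ bar 1 tick 0 v(0, 1): B2/F3 TT untreated
  -> R4 @ bar 1 tick 0 v(0, 2): B2/A3 m7 untreated
  -> R4 @ bar 2 tick 0 v(0, 2): G2/F3 m7 untreated
  -> R3 @ bar 3 tick 0 v(1, 2): F3 above E3
  -> R3 @ bar 3 tick 1 v(1, 2): F3 above E3
  -> R3 @ bar 3 tick 2 v(1, 2): F3 above E3
  -> R3 @ bar 3 tick 3 v(1, 2): F3 above E3
  -> R2 @ bar 4 tick 0 v(0, 2): A2/E3 P5 -> D3/D4 P8 similar
  -> R7 @ bar 4 tick 0 v(1,): F3->B3 leap 6st
  -> R7 @ bar 4 tick 0 v(2,): E3->D4 leap 10st
  -> R8 @ bar 4 tick 0 v(0, 2): penult P8 not 3rd/6th
  -> R6 @ bar 5 tick 3 v(0, 2): closes on M3

(0, 0, R5, (0, 2))
(1, 0, R4, (0, 1))
(1, 0, R4, (0, 2))
(2, 0, R4, (0, 2))
(3, 0, R3, (1, 2))
(3, 1, R3, (1, 2))
(3, 2, R3, (1, 2))
(3, 3, R3, (1, 2))
(4, 0, R2, (0, 2))
(4, 0, R7, (1,))
(4, 0, R7, (2,))
(4, 0, R8, (0, 2))
(5, 3, R6, (0, 2))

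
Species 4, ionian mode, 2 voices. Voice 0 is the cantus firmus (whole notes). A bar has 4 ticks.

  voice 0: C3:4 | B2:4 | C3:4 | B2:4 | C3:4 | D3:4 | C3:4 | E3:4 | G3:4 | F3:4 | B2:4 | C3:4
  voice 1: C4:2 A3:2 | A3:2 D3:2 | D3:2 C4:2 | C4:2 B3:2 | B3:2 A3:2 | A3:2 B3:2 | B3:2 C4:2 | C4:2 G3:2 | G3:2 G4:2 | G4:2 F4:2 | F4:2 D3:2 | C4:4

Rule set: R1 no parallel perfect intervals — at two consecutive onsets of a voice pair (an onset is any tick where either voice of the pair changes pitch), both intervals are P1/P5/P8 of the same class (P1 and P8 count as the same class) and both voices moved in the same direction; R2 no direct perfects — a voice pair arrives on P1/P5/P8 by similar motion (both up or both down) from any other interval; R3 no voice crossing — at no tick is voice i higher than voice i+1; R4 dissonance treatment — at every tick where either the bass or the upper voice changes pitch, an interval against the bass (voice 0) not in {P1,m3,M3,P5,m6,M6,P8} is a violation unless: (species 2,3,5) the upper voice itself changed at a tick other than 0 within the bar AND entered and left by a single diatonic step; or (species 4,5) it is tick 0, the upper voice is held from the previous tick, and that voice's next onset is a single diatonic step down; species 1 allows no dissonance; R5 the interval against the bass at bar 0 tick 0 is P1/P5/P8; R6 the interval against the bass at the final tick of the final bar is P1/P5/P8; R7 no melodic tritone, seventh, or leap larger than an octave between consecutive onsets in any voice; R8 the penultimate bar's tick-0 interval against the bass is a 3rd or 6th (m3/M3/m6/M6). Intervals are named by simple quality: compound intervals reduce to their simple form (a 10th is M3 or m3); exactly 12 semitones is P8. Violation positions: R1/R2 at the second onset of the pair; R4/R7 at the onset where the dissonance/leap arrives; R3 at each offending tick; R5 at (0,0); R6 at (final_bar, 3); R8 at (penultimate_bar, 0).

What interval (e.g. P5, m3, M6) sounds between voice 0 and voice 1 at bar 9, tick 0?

voice 0=F3 voice 1=G4 -> M2

M2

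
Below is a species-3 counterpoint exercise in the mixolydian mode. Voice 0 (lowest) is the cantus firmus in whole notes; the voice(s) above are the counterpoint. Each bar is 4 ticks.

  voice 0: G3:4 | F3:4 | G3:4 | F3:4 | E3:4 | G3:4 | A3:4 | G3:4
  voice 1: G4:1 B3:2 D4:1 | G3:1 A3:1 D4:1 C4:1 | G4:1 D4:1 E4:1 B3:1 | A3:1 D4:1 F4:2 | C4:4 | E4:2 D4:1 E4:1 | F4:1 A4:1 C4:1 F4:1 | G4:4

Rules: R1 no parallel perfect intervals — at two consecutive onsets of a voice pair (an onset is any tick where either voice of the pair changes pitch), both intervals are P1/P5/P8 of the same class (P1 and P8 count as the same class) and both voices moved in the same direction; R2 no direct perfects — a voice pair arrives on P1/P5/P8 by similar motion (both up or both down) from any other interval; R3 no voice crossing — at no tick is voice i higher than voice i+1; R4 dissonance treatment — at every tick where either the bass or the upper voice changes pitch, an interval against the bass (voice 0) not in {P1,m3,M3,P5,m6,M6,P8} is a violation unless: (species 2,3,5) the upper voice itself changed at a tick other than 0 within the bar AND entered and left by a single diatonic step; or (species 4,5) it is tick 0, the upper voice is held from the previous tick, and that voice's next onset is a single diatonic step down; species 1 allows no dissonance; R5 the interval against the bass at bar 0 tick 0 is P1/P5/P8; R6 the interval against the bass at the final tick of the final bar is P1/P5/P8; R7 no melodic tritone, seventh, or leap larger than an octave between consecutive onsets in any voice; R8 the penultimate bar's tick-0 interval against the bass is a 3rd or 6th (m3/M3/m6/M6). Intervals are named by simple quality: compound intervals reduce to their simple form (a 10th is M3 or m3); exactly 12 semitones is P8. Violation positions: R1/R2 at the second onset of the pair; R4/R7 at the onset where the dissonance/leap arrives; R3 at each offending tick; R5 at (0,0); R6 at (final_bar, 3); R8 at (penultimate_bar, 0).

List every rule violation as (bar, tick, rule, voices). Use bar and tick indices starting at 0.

(1, 0, R4, (0, 1))
(2, 0, R2, (0, 1))

bar 0: v0=G3 v1=G4 downbeat P8
bar 1: v0=F3 v1=G3 downbeat M2
bar 2: v0=G3 v1=G4 downbeat P8
bar 3: v0=F3 v1=A3 downbeat M3
bar 4: v0=E3 v1=C4 downbeat m6
bar 5: v0=G3 v1=E4 downbeat M6
bar 6: v0=A3 v1=F4 downbeat m6
bar 7: v0=G3 v1=G4 downbeat P8
  -> R4 @ bar 1 tick 0 v(0, 1): F3/G3 M2 untreated
  -> R2 @ bar 2 tick 0 v(0, 1): F3/C4 P5 -> G3/G4 P8 similar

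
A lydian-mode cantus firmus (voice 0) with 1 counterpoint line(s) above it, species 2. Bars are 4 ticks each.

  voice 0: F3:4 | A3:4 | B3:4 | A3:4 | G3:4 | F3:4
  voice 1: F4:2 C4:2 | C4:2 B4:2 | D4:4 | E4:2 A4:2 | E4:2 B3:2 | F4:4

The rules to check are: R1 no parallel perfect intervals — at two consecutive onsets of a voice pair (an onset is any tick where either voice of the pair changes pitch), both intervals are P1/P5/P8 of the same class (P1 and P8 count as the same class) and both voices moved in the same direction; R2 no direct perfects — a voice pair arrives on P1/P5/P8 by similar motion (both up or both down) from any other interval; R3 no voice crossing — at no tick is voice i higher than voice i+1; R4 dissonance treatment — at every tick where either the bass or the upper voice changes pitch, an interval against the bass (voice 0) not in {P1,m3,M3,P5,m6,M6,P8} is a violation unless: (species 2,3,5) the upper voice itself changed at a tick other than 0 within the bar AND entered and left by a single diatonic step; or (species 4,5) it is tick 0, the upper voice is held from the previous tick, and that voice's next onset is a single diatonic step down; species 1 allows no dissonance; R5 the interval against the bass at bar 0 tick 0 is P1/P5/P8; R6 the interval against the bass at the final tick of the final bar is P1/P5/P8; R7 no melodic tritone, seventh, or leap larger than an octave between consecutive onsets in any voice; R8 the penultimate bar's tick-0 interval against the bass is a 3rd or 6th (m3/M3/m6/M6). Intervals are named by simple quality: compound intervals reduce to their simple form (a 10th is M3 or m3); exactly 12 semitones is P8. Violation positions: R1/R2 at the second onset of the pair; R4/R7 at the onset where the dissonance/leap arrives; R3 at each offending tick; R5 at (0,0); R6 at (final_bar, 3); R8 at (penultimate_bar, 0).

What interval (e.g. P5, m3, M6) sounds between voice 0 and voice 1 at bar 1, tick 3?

voice 0=A3 voice 1=B4 -> M2

M2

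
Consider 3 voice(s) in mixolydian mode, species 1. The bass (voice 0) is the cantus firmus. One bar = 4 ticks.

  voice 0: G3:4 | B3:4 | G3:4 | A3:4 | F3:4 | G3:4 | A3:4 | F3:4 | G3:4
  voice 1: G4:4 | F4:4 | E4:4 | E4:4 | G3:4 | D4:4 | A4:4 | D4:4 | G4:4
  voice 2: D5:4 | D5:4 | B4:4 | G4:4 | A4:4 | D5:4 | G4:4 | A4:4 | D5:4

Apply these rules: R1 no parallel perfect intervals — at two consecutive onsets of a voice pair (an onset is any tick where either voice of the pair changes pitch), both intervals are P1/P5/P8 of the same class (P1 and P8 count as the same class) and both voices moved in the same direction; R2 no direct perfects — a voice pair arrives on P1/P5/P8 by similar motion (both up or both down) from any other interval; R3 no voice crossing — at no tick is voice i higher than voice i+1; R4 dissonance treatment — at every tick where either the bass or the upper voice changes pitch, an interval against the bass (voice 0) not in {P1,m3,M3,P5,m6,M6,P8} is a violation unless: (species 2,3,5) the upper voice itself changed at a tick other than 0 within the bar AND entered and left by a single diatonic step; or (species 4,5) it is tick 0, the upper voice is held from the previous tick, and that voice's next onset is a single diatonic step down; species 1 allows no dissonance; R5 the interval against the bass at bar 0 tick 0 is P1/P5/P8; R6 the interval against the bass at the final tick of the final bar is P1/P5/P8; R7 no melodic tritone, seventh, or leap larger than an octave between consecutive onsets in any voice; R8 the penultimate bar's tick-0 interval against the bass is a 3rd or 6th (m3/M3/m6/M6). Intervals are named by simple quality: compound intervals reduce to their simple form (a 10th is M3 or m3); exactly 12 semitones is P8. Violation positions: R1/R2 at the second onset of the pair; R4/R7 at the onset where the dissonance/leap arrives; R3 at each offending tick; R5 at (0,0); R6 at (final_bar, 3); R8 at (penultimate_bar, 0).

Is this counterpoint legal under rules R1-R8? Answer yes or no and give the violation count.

bar 0: v0=G3 v1=G4 v2=D5 (P5)
bar 1: v0=B3 v1=F4 v2=D5 (m3)
bar 2: v0=G3 v1=E4 v2=B4 (M3)
bar 3: v0=A3 v1=E4 v2=G4 (m7)
bar 4: v0=F3 v1=G3 v2=A4 (M3)
bar 5: v0=G3 v1=D4 v2=D5 (P5)
bar 6: v0=A3 v1=A4 v2=G4 (m7)
bar 7: v0=F3 v1=D4 v2=A4 (M3)
bar 8: v0=G3 v1=G4 v2=D5 (P5)
  R4 @ bar1.0: B3/F4 TT untreated
  R2 @ bar2.0: F4/D5 M6 -> E4/B4 P5 similar
  R4 @ bar3.0: A3/G4 m7 untreated
  R4 @ bar4.0: F3/G3 M2 untreated
  R2 @ bar5.0: F3/G3 M2 -> G3/D4 P5 similar
  R2 @ bar5.0: F3/A4 M3 -> G3/D5 P5 similar
  R2 @ bar5.0: G3/A4 M2 -> D4/D5 P8 similar
  R2 @ bar6.0: G3/D4 P5 -> A3/A4 P8 similar
  R3 @ bar6.0: A4 above G4
  R4 @ bar6.0: A3/G4 m7 untreated
  R3 @ bar6.1: A4 above G4
  R3 @ bar6.2: A4 above G4
  R3 @ bar6.3: A4 above G4
  R1 @ bar8.0: D4/A4 P5 -> G4/D5 P5 similar
  R2 @ bar8.0: F3/D4 M6 -> G3/G4 P8 similar
  R2 @ bar8.0: F3/A4 M3 -> G3/D5 P5 similar

No (16 violations)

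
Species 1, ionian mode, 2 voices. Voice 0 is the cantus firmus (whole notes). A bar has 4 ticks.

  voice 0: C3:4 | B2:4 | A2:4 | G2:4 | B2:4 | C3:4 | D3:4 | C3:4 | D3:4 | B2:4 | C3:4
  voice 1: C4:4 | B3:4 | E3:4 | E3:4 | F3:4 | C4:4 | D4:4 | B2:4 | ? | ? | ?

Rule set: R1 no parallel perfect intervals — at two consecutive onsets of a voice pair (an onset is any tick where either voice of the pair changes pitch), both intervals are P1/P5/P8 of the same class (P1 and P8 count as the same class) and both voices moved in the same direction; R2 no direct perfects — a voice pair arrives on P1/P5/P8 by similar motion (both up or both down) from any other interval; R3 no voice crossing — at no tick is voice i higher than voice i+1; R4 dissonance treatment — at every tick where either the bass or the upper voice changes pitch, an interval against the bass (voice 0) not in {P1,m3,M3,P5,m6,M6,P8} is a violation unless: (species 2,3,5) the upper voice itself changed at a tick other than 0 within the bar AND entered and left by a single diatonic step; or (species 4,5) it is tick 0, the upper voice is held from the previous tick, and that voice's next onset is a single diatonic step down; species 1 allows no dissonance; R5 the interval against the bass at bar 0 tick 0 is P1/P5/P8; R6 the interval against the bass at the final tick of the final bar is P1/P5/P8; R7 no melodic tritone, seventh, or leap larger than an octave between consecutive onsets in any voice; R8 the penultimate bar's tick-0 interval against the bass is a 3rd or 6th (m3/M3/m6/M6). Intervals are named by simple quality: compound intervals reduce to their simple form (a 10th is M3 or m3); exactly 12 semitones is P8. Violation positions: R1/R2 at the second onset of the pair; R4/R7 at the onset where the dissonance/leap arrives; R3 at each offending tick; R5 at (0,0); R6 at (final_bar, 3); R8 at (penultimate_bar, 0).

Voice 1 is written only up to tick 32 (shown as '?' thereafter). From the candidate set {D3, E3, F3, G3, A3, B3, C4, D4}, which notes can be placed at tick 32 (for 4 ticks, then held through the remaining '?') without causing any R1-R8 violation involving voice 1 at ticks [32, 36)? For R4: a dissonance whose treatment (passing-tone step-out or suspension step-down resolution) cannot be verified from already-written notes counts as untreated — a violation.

{B3}

D3: violates R2
E3: violates R4
F3: violates R7
G3: violates R4
A3: violates R2,R7
B3: legal
C4: violates R4,R7
D4: violates R2,R7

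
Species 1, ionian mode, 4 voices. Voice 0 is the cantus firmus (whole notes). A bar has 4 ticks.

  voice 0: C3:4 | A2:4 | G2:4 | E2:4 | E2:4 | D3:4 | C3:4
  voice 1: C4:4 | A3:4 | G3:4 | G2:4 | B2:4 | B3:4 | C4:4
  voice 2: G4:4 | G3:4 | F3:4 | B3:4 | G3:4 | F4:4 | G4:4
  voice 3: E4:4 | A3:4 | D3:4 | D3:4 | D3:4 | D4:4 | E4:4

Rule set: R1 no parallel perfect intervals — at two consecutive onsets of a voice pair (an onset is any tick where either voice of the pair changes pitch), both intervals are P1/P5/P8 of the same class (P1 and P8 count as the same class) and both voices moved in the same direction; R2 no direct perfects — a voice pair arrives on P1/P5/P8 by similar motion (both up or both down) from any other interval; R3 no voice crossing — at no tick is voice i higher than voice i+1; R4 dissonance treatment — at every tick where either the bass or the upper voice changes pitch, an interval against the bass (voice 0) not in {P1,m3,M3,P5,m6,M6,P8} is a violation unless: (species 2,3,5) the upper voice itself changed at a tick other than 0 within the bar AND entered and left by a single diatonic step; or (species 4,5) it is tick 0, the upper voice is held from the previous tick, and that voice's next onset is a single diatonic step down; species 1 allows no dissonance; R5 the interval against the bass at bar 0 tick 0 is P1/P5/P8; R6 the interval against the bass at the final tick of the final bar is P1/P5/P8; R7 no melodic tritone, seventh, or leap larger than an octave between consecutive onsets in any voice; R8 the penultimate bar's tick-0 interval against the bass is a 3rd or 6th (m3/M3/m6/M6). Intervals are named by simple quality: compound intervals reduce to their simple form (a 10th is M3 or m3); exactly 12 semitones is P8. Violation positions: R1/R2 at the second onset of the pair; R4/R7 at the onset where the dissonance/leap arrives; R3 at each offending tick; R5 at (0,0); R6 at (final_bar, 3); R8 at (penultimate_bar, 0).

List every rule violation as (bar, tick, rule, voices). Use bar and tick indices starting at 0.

bar 0: v0=C3 v1=C4 v2=G4 v3=E4 downbeat M3
bar 1: v0=A2 v1=A3 v2=G3 v3=A3 downbeat P8
bar 2: v0=G2 v1=G3 v2=F3 v3=D3 downbeat P5
bar 3: v0=E2 v1=G2 v2=B3 v3=D3 downbeat m7
bar 4: v0=E2 v1=B2 v2=G3 v3=D3 downbeat m7
bar 5: v0=D3 v1=B3 v2=F4 v3=D4 downbeat P8
bar 6: v0=C3 v1=C4 v2=G4 v3=E4 downbeat M3
  -> R3 @ bar 0 tick 0 v(2, 3): G4 above E4
  -> R5 @ bar 0 tick 0 v(0, 3): opens on M3
  -> R3 @ bar 0 tick 1 v(2, 3): G4 above E4
  -> R3 @ bar 0 tick 2 v(2, 3): G4 above E4
  -> R3 @ bar 0 tick 3 v(2, 3): G4 above E4
  -> R1 @ bar 1 tick 0 v(0, 1): C3/C4 P8 -> A2/A3 P8 similar
  -> R2 @ bar 1 tick 0 v(0, 3): C3/E4 M3 -> A2/A3 P8 similar
  -> R2 @ bar 1 tick 0 v(1, 3): C4/E4 M3 -> A3/A3 P1 similar
  -> R3 @ bar 1 tick 0 v(1, 2): A3 above G3
  -> R4 @ bar 1 tick 0 v(0, 2): A2/G3 m7 untreated
  -> R3 @ bar 1 tick 1 v(1, 2): A3 above G3
  -> R3 @ bar 1 tick 2 v(1, 2): A3 above G3
  -> R3 @ bar 1 tick 3 v(1, 2): A3 above G3
  -> R1 @ bar 2 tick 0 v(0, 1): A2/A3 P8 -> G2/G3 P8 similar
  -> R2 @ bar 2 tick 0 v(0, 3): A2/A3 P8 -> G2/D3 P5 similar
  -> R3 @ bar 2 tick 0 v(1, 2): G3 above F3
  -> R3 @ bar 2 tick 0 v(2, 3): F3 above D3
  -> R4 @ bar 2 tick 0 v(0, 2): G2/F3 m7 untreated
  -> R3 @ bar 2 tick 1 v(1, 2): G3 above F3
  -> R3 @ bar 2 tick 1 v(2, 3): F3 above D3
  -> R3 @ bar 2 tick 2 v(1, 2): G3 above F3
  -> R3 @ bar 2 tick 2 v(2, 3): F3 above D3
  -> R3 @ bar 2 tick 3 v(1, 2): G3 above F3
  -> R3 @ bar 2 tick 3 v(2, 3): F3 above D3
  -> R3 @ bar 3 tick 0 v(2, 3): B3 above D3
  -> R4 @ bar 3 tick 0 v(0, 3): E2/D3 m7 untreated
  -> R7 @ bar 3 tick 0 v(2,): F3->B3 leap 6st
  -> R3 @ bar 3 tick 1 v(2, 3): B3 above D3
  -> R3 @ bar 3 tick 2 v(2, 3): B3 above D3
  -> R3 @ bar 3 tick 3 v(2, 3): B3 above D3
  -> R3 @ bar 4 tick 0 v(2, 3): G3 above D3
  -> R3 @ bar 4 tick 1 v(2, 3): G3 above D3
  -> R3 @ bar 4 tick 2 v(2, 3): G3 above D3
  -> R3 @ bar 4 tick 3 v(2, 3): G3 above D3
  -> R2 @ bar 5 tick 0 v(0, 3): E2/D3 m7 -> D3/D4 P8 similar
  -> R3 @ bar 5 tick 0 v(2, 3): F4 above D4
  -> R7 @ bar 5 tick 0 v(0,): E2->D3 leap 10st
  -> R7 @ bar 5 tick 0 v(2,): G3->F4 leap 10st
  -> R8 @ bar 5 tick 0 v(0, 3): penult P8 not 3rd/6th
  -> R3 @ bar 5 tick 1 v(2, 3): F4 above D4
  -> R3 @ bar 5 tick 2 v(2, 3): F4 above D4
  -> R3 @ bar 5 tick 3 v(2, 3): F4 above D4
  -> R2 @ bar 6 tick 0 v(1, 2): B3/F4 TT -> C4/G4 P5 similar
  -> R3 @ bar 6 tick 0 v(2, 3): G4 above E4
  -> R3 @ bar 6 tick 1 v(2, 3): G4 above E4
  -> R3 @ bar 6 tick 2 v(2, 3): G4 above E4
  -> R3 @ bar 6 tick 3 v(2, 3): G4 above E4
  -> R6 @ bar 6 tick 3 v(0, 3): closes on M3

(0, 0, R3, (2, 3))
(0, 0, R5, (0, 3))
(0, 1, R3, (2, 3))
(0, 2, R3, (2, 3))
(0, 3, R3, (2, 3))
(1, 0, R1, (0, 1))
(1, 0, R2, (0, 3))
(1, 0, R2, (1, 3))
(1, 0, R3, (1, 2))
(1, 0, R4, (0, 2))
(1, 1, R3, (1, 2))
(1, 2, R3, (1, 2))
(1, 3, R3, (1, 2))
(2, 0, R1, (0, 1))
(2, 0, R2, (0, 3))
(2, 0, R3, (1, 2))
(2, 0, R3, (2, 3))
(2, 0, R4, (0, 2))
(2, 1, R3, (1, 2))
(2, 1, R3, (2, 3))
(2, 2, R3, (1, 2))
(2, 2, R3, (2, 3))
(2, 3, R3, (1, 2))
(2, 3, R3, (2, 3))
(3, 0, R3, (2, 3))
(3, 0, R4, (0, 3))
(3, 0, R7, (2,))
(3, 1, R3, (2, 3))
(3, 2, R3, (2, 3))
(3, 3, R3, (2, 3))
(4, 0, R3, (2, 3))
(4, 1, R3, (2, 3))
(4, 2, R3, (2, 3))
(4, 3, R3, (2, 3))
(5, 0, R2, (0, 3))
(5, 0, R3, (2, 3))
(5, 0, R7, (0,))
(5, 0, R7, (2,))
(5, 0, R8, (0, 3))
(5, 1, R3, (2, 3))
(5, 2, R3, (2, 3))
(5, 3, R3, (2, 3))
(6, 0, R2, (1, 2))
(6, 0, R3, (2, 3))
(6, 1, R3, (2, 3))
(6, 2, R3, (2, 3))
(6, 3, R3, (2, 3))
(6, 3, R6, (0, 3))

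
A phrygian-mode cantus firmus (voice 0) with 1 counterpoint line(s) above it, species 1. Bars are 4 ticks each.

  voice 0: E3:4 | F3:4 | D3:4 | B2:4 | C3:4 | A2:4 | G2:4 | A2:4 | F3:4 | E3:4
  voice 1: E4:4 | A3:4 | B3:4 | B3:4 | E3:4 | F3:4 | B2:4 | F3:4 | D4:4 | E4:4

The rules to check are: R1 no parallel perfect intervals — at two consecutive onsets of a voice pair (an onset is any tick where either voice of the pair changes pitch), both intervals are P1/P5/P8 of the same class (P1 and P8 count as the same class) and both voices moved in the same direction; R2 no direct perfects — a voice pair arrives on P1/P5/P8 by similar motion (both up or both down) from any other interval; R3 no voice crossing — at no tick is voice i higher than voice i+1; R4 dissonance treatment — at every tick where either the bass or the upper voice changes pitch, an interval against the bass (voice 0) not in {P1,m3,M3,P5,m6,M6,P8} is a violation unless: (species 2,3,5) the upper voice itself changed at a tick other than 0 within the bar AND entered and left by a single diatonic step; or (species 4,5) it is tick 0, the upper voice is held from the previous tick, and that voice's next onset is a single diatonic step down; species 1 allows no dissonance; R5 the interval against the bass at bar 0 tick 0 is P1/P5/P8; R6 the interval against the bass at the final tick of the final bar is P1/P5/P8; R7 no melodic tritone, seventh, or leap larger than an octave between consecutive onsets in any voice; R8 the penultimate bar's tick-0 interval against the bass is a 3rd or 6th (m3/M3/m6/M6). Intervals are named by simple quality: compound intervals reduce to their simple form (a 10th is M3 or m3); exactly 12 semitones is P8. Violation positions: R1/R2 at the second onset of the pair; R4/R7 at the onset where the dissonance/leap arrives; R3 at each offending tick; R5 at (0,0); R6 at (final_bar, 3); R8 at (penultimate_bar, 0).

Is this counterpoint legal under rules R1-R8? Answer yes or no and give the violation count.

No (2 violations)

bar 0: v0=E3 v1=E4 (P8)
bar 1: v0=F3 v1=A3 (M3)
bar 2: v0=D3 v1=B3 (M6)
bar 3: v0=B2 v1=B3 (P8)
bar 4: v0=C3 v1=E3 (M3)
bar 5: v0=A2 v1=F3 (m6)
bar 6: v0=G2 v1=B2 (M3)
bar 7: v0=A2 v1=F3 (m6)
bar 8: v0=F3 v1=D4 (M6)
bar 9: v0=E3 v1=E4 (P8)
  R7 @ bar6.0: F3->B2 leap 6st
  R7 @ bar7.0: B2->F3 leap 6st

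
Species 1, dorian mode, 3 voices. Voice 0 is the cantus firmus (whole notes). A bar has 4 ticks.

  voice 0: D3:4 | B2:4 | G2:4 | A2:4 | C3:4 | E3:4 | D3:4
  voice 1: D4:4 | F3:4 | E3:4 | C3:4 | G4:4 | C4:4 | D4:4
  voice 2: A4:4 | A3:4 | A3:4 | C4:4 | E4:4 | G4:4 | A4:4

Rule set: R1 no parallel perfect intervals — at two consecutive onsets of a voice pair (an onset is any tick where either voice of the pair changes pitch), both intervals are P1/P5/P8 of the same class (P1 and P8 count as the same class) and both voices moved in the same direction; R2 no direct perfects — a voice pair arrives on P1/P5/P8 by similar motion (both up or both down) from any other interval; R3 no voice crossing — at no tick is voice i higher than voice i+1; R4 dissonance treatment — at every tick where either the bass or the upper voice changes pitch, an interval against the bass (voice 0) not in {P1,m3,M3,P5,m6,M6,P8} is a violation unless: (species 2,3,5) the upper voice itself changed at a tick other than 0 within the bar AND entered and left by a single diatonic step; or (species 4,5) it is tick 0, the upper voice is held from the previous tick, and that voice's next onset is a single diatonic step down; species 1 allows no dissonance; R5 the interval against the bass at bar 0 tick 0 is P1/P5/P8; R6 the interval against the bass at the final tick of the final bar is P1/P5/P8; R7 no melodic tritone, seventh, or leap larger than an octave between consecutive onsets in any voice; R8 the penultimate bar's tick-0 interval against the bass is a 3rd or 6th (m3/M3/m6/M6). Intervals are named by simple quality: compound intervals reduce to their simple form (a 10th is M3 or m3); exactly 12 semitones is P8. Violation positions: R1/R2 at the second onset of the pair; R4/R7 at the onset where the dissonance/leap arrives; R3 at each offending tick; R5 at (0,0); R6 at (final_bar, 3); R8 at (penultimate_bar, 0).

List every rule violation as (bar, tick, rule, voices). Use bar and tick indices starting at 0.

bar 0: v0=D3 v1=D4 v2=A4 downbeat P5
bar 1: v0=B2 v1=F3 v2=A3 downbeat m7
bar 2: v0=G2 v1=E3 v2=A3 downbeat M2
bar 3: v0=A2 v1=C3 v2=C4 downbeat m3
bar 4: v0=C3 v1=G4 v2=E4 downbeat M3
bar 5: v0=E3 v1=C4 v2=G4 downbeat m3
bar 6: v0=D3 v1=D4 v2=A4 downbeat P5
  -> R4 @ bar 1 tick 0 v(0, 1): B2/F3 TT untreated
  -> R4 @ bar 1 tick 0 v(0, 2): B2/A3 m7 untreated
  -> R4 @ bar 2 tick 0 v(0, 2): G2/A3 M2 untreated
  -> R2 @ bar 4 tick 0 v(0, 1): A2/C3 m3 -> C3/G4 P5 similar
  -> R3 @ bar 4 tick 0 v(1, 2): G4 above E4
  -> R7 @ bar 4 tick 0 v(1,): C3->G4 leap 19st
  -> R3 @ bar 4 tick 1 v(1, 2): G4 above E4
  -> R3 @ bar 4 tick 2 v(1, 2): G4 above E4
  -> R3 @ bar 4 tick 3 v(1, 2): G4 above E4
  -> R1 @ bar 6 tick 0 v(1, 2): C4/G4 P5 -> D4/A4 P5 similar

(1, 0, R4, (0, 1))
(1, 0, R4, (0, 2))
(2, 0, R4, (0, 2))
(4, 0, R2, (0, 1))
(4, 0, R3, (1, 2))
(4, 0, R7, (1,))
(4, 1, R3, (1, 2))
(4, 2, R3, (1, 2))
(4, 3, R3, (1, 2))
(6, 0, R1, (1, 2))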